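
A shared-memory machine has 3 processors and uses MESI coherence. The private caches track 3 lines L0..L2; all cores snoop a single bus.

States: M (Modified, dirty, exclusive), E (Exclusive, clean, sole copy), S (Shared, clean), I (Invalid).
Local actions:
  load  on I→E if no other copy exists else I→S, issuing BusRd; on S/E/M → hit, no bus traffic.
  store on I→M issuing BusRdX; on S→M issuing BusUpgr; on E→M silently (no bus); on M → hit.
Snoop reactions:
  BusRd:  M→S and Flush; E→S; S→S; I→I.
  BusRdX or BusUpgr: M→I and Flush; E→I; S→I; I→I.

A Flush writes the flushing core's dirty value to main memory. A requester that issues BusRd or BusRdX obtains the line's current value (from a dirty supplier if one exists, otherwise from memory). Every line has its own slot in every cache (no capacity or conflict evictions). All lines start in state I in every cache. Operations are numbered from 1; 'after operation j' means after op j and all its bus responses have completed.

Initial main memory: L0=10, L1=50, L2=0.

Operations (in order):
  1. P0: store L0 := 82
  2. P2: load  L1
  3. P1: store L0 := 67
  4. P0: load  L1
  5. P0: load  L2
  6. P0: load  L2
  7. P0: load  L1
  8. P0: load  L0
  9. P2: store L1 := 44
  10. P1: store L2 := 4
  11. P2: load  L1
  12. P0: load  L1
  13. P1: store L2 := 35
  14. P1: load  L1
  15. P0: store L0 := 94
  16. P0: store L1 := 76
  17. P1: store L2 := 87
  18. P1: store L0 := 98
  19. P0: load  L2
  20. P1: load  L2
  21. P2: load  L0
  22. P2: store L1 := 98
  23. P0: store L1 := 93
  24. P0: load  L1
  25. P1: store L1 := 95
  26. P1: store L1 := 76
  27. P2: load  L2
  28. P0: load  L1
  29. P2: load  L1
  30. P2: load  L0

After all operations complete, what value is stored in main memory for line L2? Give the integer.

[1] P0: store L0 := 82 | P0:M(82), P1:I, P2:I | bus: BusRdX
[2] P2: load  L1 | P0:I, P1:I, P2:E(50) | bus: BusRd
[3] P1: store L0 := 67 | P0:I, P1:M(67), P2:I | bus: BusRdX,Flush
[4] P0: load  L1 | P0:S(50), P1:I, P2:S(50) | bus: BusRd
[5] P0: load  L2 | P0:E(0), P1:I, P2:I | bus: BusRd
[6] P0: load  L2 | P0:E(0), P1:I, P2:I | bus: none
[7] P0: load  L1 | P0:S(50), P1:I, P2:S(50) | bus: none
[8] P0: load  L0 | P0:S(67), P1:S(67), P2:I | bus: BusRd,Flush
[9] P2: store L1 := 44 | P0:I, P1:I, P2:M(44) | bus: BusUpgr
[10] P1: store L2 := 4 | P0:I, P1:M(4), P2:I | bus: BusRdX
[11] P2: load  L1 | P0:I, P1:I, P2:M(44) | bus: none
[12] P0: load  L1 | P0:S(44), P1:I, P2:S(44) | bus: BusRd,Flush
[13] P1: store L2 := 35 | P0:I, P1:M(35), P2:I | bus: none
[14] P1: load  L1 | P0:S(44), P1:S(44), P2:S(44) | bus: BusRd
[15] P0: store L0 := 94 | P0:M(94), P1:I, P2:I | bus: BusUpgr
[16] P0: store L1 := 76 | P0:M(76), P1:I, P2:I | bus: BusUpgr
[17] P1: store L2 := 87 | P0:I, P1:M(87), P2:I | bus: none
[18] P1: store L0 := 98 | P0:I, P1:M(98), P2:I | bus: BusRdX,Flush
[19] P0: load  L2 | P0:S(87), P1:S(87), P2:I | bus: BusRd,Flush
[20] P1: load  L2 | P0:S(87), P1:S(87), P2:I | bus: none
[21] P2: load  L0 | P0:I, P1:S(98), P2:S(98) | bus: BusRd,Flush
[22] P2: store L1 := 98 | P0:I, P1:I, P2:M(98) | bus: BusRdX,Flush
[23] P0: store L1 := 93 | P0:M(93), P1:I, P2:I | bus: BusRdX,Flush
[24] P0: load  L1 | P0:M(93), P1:I, P2:I | bus: none
[25] P1: store L1 := 95 | P0:I, P1:M(95), P2:I | bus: BusRdX,Flush
[26] P1: store L1 := 76 | P0:I, P1:M(76), P2:I | bus: none
[27] P2: load  L2 | P0:S(87), P1:S(87), P2:S(87) | bus: BusRd
[28] P0: load  L1 | P0:S(76), P1:S(76), P2:I | bus: BusRd,Flush
[29] P2: load  L1 | P0:S(76), P1:S(76), P2:S(76) | bus: BusRd
[30] P2: load  L0 | P0:I, P1:S(98), P2:S(98) | bus: none

memory[L2] = 87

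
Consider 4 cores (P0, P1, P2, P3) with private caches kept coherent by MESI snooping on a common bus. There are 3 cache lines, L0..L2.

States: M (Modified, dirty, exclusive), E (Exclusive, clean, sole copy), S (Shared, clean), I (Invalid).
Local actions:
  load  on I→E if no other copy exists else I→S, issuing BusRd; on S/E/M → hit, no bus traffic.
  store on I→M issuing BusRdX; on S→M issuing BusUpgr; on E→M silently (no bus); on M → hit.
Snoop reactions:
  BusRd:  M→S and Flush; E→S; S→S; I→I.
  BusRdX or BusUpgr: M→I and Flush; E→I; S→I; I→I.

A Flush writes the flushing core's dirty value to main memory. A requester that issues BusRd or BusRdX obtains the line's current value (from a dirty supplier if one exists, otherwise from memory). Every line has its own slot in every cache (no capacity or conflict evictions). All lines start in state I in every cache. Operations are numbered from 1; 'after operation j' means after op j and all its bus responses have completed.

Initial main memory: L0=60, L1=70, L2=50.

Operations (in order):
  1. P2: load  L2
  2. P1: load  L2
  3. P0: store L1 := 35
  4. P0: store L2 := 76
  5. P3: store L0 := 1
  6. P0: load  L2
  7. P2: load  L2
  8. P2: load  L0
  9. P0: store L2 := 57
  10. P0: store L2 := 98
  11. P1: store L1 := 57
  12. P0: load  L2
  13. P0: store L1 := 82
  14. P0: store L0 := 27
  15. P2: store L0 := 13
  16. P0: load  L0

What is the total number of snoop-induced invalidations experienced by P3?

  op1 P2: load  L2 → I/I/E/I on L2; bus BusRd; mem=50
  op2 P1: load  L2 → I/S/S/I on L2; bus BusRd; mem=50
  op3 P0: store L1 := 35 → M/I/I/I on L1; bus BusRdX; mem=70
  op4 P0: store L2 := 76 → M/I/I/I on L2; bus BusRdX; mem=50
  op5 P3: store L0 := 1 → I/I/I/M on L0; bus BusRdX; mem=60
  op6 P0: load  L2 → M/I/I/I on L2; bus (none); mem=50
  op7 P2: load  L2 → S/I/S/I on L2; bus BusRd Flush; mem=76
  op8 P2: load  L0 → I/I/S/S on L0; bus BusRd Flush; mem=1
  op9 P0: store L2 := 57 → M/I/I/I on L2; bus BusUpgr; mem=76
  op10 P0: store L2 := 98 → M/I/I/I on L2; bus (none); mem=76
  op11 P1: store L1 := 57 → I/M/I/I on L1; bus BusRdX Flush; mem=35
  op12 P0: load  L2 → M/I/I/I on L2; bus (none); mem=76
  op13 P0: store L1 := 82 → M/I/I/I on L1; bus BusRdX Flush; mem=57
  op14 P0: store L0 := 27 → M/I/I/I on L0; bus BusRdX; mem=1
  op15 P2: store L0 := 13 → I/I/M/I on L0; bus BusRdX Flush; mem=27
  op16 P0: load  L0 → S/I/S/I on L0; bus BusRd Flush; mem=13

invalidations = 1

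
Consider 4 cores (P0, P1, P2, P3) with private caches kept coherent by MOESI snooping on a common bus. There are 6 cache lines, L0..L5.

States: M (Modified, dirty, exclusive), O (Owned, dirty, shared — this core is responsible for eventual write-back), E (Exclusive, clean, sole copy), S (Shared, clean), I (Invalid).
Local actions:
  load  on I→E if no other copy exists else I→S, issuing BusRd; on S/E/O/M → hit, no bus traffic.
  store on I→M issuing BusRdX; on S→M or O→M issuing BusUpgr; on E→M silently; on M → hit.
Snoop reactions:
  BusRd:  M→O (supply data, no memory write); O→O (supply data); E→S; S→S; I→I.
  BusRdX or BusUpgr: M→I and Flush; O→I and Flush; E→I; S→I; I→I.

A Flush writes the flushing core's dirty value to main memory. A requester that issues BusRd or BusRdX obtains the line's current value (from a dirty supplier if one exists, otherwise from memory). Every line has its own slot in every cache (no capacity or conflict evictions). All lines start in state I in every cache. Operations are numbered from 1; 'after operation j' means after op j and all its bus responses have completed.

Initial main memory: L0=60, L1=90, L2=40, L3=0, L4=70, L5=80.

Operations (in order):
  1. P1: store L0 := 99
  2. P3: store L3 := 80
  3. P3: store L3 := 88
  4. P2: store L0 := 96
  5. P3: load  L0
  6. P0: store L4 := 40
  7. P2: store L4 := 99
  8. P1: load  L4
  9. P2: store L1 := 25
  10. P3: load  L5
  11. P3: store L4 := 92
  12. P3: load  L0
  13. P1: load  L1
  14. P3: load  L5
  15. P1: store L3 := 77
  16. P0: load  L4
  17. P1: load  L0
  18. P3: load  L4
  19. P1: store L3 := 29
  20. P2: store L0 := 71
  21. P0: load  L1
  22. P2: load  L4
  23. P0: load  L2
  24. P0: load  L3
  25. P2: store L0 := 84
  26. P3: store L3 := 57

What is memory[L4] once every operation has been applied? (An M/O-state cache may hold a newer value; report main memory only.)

  op1 P1: store L0 := 99 → I/M/I/I on L0; bus BusRdX; mem=60
  op2 P3: store L3 := 80 → I/I/I/M on L3; bus BusRdX; mem=0
  op3 P3: store L3 := 88 → I/I/I/M on L3; bus (none); mem=0
  op4 P2: store L0 := 96 → I/I/M/I on L0; bus BusRdX Flush; mem=99
  op5 P3: load  L0 → I/I/O/S on L0; bus BusRd; mem=99
  op6 P0: store L4 := 40 → M/I/I/I on L4; bus BusRdX; mem=70
  op7 P2: store L4 := 99 → I/I/M/I on L4; bus BusRdX Flush; mem=40
  op8 P1: load  L4 → I/S/O/I on L4; bus BusRd; mem=40
  op9 P2: store L1 := 25 → I/I/M/I on L1; bus BusRdX; mem=90
  op10 P3: load  L5 → I/I/I/E on L5; bus BusRd; mem=80
  op11 P3: store L4 := 92 → I/I/I/M on L4; bus BusRdX Flush; mem=99
  op12 P3: load  L0 → I/I/O/S on L0; bus (none); mem=99
  op13 P1: load  L1 → I/S/O/I on L1; bus BusRd; mem=90
  op14 P3: load  L5 → I/I/I/E on L5; bus (none); mem=80
  op15 P1: store L3 := 77 → I/M/I/I on L3; bus BusRdX Flush; mem=88
  op16 P0: load  L4 → S/I/I/O on L4; bus BusRd; mem=99
  op17 P1: load  L0 → I/S/O/S on L0; bus BusRd; mem=99
  op18 P3: load  L4 → S/I/I/O on L4; bus (none); mem=99
  op19 P1: store L3 := 29 → I/M/I/I on L3; bus (none); mem=88
  op20 P2: store L0 := 71 → I/I/M/I on L0; bus BusUpgr; mem=99
  op21 P0: load  L1 → S/S/O/I on L1; bus BusRd; mem=90
  op22 P2: load  L4 → S/I/S/O on L4; bus BusRd; mem=99
  op23 P0: load  L2 → E/I/I/I on L2; bus BusRd; mem=40
  op24 P0: load  L3 → S/O/I/I on L3; bus BusRd; mem=88
  op25 P2: store L0 := 84 → I/I/M/I on L0; bus (none); mem=99
  op26 P3: store L3 := 57 → I/I/I/M on L3; bus BusRdX Flush; mem=29

memory[L4] = 99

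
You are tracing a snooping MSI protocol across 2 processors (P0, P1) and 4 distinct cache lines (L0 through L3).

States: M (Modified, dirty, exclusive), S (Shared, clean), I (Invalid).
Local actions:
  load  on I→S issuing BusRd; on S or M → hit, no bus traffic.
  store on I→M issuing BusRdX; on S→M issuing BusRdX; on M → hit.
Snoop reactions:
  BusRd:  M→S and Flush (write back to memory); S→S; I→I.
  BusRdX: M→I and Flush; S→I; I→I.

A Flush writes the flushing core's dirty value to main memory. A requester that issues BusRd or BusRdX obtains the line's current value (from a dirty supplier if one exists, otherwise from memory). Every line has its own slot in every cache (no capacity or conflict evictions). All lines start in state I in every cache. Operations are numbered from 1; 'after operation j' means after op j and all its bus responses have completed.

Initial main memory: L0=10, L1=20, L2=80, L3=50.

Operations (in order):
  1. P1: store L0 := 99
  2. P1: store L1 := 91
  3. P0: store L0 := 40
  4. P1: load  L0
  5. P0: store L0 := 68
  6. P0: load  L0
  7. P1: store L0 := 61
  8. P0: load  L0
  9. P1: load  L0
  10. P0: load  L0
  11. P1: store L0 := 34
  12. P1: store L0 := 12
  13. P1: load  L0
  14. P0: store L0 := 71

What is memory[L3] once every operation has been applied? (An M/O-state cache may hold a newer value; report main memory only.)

step 1: P1: store L0 := 99  ⟶  IM  (L0)  txn=BusRdX  M[L0]=10
step 2: P1: store L1 := 91  ⟶  IM  (L1)  txn=BusRdX  M[L1]=20
step 3: P0: store L0 := 40  ⟶  MI  (L0)  txn=BusRdX+Flush  M[L0]=99
step 4: P1: load  L0  ⟶  SS  (L0)  txn=BusRd+Flush  M[L0]=40
step 5: P0: store L0 := 68  ⟶  MI  (L0)  txn=BusRdX  M[L0]=40
step 6: P0: load  L0  ⟶  MI  (L0)  txn=∅  M[L0]=40
step 7: P1: store L0 := 61  ⟶  IM  (L0)  txn=BusRdX+Flush  M[L0]=68
step 8: P0: load  L0  ⟶  SS  (L0)  txn=BusRd+Flush  M[L0]=61
step 9: P1: load  L0  ⟶  SS  (L0)  txn=∅  M[L0]=61
step 10: P0: load  L0  ⟶  SS  (L0)  txn=∅  M[L0]=61
step 11: P1: store L0 := 34  ⟶  IM  (L0)  txn=BusRdX  M[L0]=61
step 12: P1: store L0 := 12  ⟶  IM  (L0)  txn=∅  M[L0]=61
step 13: P1: load  L0  ⟶  IM  (L0)  txn=∅  M[L0]=61
step 14: P0: store L0 := 71  ⟶  MI  (L0)  txn=BusRdX+Flush  M[L0]=12

memory[L3] = 50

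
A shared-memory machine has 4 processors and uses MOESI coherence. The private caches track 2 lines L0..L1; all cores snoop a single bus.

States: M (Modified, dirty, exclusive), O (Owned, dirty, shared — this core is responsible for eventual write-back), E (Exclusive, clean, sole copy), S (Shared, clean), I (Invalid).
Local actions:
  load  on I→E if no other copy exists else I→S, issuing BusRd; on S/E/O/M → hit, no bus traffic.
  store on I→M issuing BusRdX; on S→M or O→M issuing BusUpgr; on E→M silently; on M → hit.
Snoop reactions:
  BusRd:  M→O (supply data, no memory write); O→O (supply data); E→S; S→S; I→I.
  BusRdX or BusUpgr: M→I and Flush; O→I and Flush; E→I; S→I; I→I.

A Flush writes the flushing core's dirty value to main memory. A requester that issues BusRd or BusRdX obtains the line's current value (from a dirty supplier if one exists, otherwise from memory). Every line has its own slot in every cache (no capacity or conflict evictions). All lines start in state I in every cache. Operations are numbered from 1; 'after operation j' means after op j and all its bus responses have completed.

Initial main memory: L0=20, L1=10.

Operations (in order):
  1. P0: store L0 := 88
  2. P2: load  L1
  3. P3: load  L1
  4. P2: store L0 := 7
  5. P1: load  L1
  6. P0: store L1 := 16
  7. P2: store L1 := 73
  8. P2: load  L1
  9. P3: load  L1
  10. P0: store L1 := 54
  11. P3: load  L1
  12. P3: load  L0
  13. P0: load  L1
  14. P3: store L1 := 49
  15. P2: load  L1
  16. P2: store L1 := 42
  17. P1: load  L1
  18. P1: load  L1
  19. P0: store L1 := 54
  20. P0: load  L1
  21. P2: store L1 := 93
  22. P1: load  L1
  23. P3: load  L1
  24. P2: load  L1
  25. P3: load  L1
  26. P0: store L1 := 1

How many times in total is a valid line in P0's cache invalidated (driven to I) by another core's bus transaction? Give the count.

invalidations = 4

1. P0: store L0 := 88  bus=[BusRdX]  L0: P0=M P1=I P2=I P3=I  mem[L0]=20
2. P2: load  L1  bus=[BusRd]  L1: P0=I P1=I P2=E P3=I  mem[L1]=10
3. P3: load  L1  bus=[BusRd]  L1: P0=I P1=I P2=S P3=S  mem[L1]=10
4. P2: store L0 := 7  bus=[BusRdX,Flush]  L0: P0=I P1=I P2=M P3=I  mem[L0]=88
5. P1: load  L1  bus=[BusRd]  L1: P0=I P1=S P2=S P3=S  mem[L1]=10
6. P0: store L1 := 16  bus=[BusRdX]  L1: P0=M P1=I P2=I P3=I  mem[L1]=10
7. P2: store L1 := 73  bus=[BusRdX,Flush]  L1: P0=I P1=I P2=M P3=I  mem[L1]=16
8. P2: load  L1  bus=[-]  L1: P0=I P1=I P2=M P3=I  mem[L1]=16
9. P3: load  L1  bus=[BusRd]  L1: P0=I P1=I P2=O P3=S  mem[L1]=16
10. P0: store L1 := 54  bus=[BusRdX,Flush]  L1: P0=M P1=I P2=I P3=I  mem[L1]=73
11. P3: load  L1  bus=[BusRd]  L1: P0=O P1=I P2=I P3=S  mem[L1]=73
12. P3: load  L0  bus=[BusRd]  L0: P0=I P1=I P2=O P3=S  mem[L0]=88
13. P0: load  L1  bus=[-]  L1: P0=O P1=I P2=I P3=S  mem[L1]=73
14. P3: store L1 := 49  bus=[BusUpgr,Flush]  L1: P0=I P1=I P2=I P3=M  mem[L1]=54
15. P2: load  L1  bus=[BusRd]  L1: P0=I P1=I P2=S P3=O  mem[L1]=54
16. P2: store L1 := 42  bus=[BusUpgr,Flush]  L1: P0=I P1=I P2=M P3=I  mem[L1]=49
17. P1: load  L1  bus=[BusRd]  L1: P0=I P1=S P2=O P3=I  mem[L1]=49
18. P1: load  L1  bus=[-]  L1: P0=I P1=S P2=O P3=I  mem[L1]=49
19. P0: store L1 := 54  bus=[BusRdX,Flush]  L1: P0=M P1=I P2=I P3=I  mem[L1]=42
20. P0: load  L1  bus=[-]  L1: P0=M P1=I P2=I P3=I  mem[L1]=42
21. P2: store L1 := 93  bus=[BusRdX,Flush]  L1: P0=I P1=I P2=M P3=I  mem[L1]=54
22. P1: load  L1  bus=[BusRd]  L1: P0=I P1=S P2=O P3=I  mem[L1]=54
23. P3: load  L1  bus=[BusRd]  L1: P0=I P1=S P2=O P3=S  mem[L1]=54
24. P2: load  L1  bus=[-]  L1: P0=I P1=S P2=O P3=S  mem[L1]=54
25. P3: load  L1  bus=[-]  L1: P0=I P1=S P2=O P3=S  mem[L1]=54
26. P0: store L1 := 1  bus=[BusRdX,Flush]  L1: P0=M P1=I P2=I P3=I  mem[L1]=93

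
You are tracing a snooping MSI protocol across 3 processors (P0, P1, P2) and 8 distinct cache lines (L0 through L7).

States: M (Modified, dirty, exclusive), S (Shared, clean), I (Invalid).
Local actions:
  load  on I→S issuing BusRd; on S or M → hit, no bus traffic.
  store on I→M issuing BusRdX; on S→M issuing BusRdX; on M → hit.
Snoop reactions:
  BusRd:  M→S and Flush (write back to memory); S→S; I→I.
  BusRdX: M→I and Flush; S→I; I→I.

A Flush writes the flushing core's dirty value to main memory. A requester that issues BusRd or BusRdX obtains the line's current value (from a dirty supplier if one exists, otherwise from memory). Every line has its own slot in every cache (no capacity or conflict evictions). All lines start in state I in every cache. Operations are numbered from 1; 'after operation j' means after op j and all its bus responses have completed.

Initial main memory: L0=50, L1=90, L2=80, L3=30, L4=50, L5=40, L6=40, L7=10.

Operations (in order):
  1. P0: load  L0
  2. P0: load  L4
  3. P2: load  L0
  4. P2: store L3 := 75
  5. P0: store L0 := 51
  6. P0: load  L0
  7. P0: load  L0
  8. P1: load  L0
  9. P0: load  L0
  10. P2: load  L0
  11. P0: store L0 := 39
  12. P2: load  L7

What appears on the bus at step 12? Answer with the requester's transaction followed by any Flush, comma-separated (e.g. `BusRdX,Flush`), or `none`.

step 1: P0: load  L0  ⟶  SII  (L0)  txn=BusRd  M[L0]=50
step 2: P0: load  L4  ⟶  SII  (L4)  txn=BusRd  M[L4]=50
step 3: P2: load  L0  ⟶  SIS  (L0)  txn=BusRd  M[L0]=50
step 4: P2: store L3 := 75  ⟶  IIM  (L3)  txn=BusRdX  M[L3]=30
step 5: P0: store L0 := 51  ⟶  MII  (L0)  txn=BusRdX  M[L0]=50
step 6: P0: load  L0  ⟶  MII  (L0)  txn=∅  M[L0]=50
step 7: P0: load  L0  ⟶  MII  (L0)  txn=∅  M[L0]=50
step 8: P1: load  L0  ⟶  SSI  (L0)  txn=BusRd+Flush  M[L0]=51
step 9: P0: load  L0  ⟶  SSI  (L0)  txn=∅  M[L0]=51
step 10: P2: load  L0  ⟶  SSS  (L0)  txn=BusRd  M[L0]=51
step 11: P0: store L0 := 39  ⟶  MII  (L0)  txn=BusRdX  M[L0]=51
step 12: P2: load  L7  ⟶  IIS  (L7)  txn=BusRd  M[L7]=10

bus = BusRd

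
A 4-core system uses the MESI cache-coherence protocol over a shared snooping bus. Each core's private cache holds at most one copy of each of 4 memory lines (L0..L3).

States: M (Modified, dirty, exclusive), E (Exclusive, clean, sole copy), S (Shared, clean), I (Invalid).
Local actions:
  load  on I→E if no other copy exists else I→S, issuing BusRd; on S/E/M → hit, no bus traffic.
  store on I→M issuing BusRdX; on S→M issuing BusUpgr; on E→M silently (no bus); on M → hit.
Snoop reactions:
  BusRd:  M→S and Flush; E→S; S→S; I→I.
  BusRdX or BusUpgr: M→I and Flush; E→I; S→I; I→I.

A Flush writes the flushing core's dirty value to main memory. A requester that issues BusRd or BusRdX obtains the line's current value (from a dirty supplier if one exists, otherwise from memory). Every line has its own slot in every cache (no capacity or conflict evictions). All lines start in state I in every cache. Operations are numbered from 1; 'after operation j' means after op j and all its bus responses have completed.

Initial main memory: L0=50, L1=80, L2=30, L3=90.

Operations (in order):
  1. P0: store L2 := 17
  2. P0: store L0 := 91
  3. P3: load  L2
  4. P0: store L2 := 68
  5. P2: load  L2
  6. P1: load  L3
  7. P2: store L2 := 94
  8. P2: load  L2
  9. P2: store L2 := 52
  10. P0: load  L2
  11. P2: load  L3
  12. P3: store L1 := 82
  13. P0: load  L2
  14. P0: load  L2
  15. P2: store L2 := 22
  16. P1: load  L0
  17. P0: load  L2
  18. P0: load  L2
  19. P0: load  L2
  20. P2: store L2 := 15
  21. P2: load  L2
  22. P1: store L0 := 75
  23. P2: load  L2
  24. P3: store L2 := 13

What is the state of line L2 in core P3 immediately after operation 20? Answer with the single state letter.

state = I

[1] P0: store L2 := 17 | P0:M(17), P1:I, P2:I, P3:I | bus: BusRdX
[2] P0: store L0 := 91 | P0:M(91), P1:I, P2:I, P3:I | bus: BusRdX
[3] P3: load  L2 | P0:S(17), P1:I, P2:I, P3:S(17) | bus: BusRd,Flush
[4] P0: store L2 := 68 | P0:M(68), P1:I, P2:I, P3:I | bus: BusUpgr
[5] P2: load  L2 | P0:S(68), P1:I, P2:S(68), P3:I | bus: BusRd,Flush
[6] P1: load  L3 | P0:I, P1:E(90), P2:I, P3:I | bus: BusRd
[7] P2: store L2 := 94 | P0:I, P1:I, P2:M(94), P3:I | bus: BusUpgr
[8] P2: load  L2 | P0:I, P1:I, P2:M(94), P3:I | bus: none
[9] P2: store L2 := 52 | P0:I, P1:I, P2:M(52), P3:I | bus: none
[10] P0: load  L2 | P0:S(52), P1:I, P2:S(52), P3:I | bus: BusRd,Flush
[11] P2: load  L3 | P0:I, P1:S(90), P2:S(90), P3:I | bus: BusRd
[12] P3: store L1 := 82 | P0:I, P1:I, P2:I, P3:M(82) | bus: BusRdX
[13] P0: load  L2 | P0:S(52), P1:I, P2:S(52), P3:I | bus: none
[14] P0: load  L2 | P0:S(52), P1:I, P2:S(52), P3:I | bus: none
[15] P2: store L2 := 22 | P0:I, P1:I, P2:M(22), P3:I | bus: BusUpgr
[16] P1: load  L0 | P0:S(91), P1:S(91), P2:I, P3:I | bus: BusRd,Flush
[17] P0: load  L2 | P0:S(22), P1:I, P2:S(22), P3:I | bus: BusRd,Flush
[18] P0: load  L2 | P0:S(22), P1:I, P2:S(22), P3:I | bus: none
[19] P0: load  L2 | P0:S(22), P1:I, P2:S(22), P3:I | bus: none
[20] P2: store L2 := 15 | P0:I, P1:I, P2:M(15), P3:I | bus: BusUpgr
[21] P2: load  L2 | P0:I, P1:I, P2:M(15), P3:I | bus: none
[22] P1: store L0 := 75 | P0:I, P1:M(75), P2:I, P3:I | bus: BusUpgr
[23] P2: load  L2 | P0:I, P1:I, P2:M(15), P3:I | bus: none
[24] P3: store L2 := 13 | P0:I, P1:I, P2:I, P3:M(13) | bus: BusRdX,Flush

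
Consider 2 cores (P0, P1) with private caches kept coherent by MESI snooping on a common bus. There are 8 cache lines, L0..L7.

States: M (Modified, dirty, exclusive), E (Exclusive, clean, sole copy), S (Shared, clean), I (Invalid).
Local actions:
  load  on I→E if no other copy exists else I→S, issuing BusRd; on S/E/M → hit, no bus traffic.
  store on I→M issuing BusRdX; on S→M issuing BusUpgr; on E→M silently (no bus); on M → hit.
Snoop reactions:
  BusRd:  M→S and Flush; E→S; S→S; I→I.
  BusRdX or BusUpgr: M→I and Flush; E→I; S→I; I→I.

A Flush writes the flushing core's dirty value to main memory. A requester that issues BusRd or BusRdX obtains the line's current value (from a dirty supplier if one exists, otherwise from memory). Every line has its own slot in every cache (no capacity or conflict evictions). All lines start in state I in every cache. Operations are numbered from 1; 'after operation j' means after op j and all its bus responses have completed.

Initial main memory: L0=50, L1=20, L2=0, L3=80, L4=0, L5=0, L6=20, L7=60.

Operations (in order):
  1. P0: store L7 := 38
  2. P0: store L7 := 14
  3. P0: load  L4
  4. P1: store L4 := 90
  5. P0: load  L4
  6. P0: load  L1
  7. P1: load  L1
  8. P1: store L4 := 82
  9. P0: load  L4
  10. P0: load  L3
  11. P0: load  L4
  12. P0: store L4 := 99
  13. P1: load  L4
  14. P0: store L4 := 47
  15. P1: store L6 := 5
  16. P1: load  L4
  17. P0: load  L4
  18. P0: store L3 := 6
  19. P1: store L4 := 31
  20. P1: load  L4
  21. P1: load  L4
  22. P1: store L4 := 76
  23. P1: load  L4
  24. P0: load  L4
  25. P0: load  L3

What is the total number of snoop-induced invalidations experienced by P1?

1. P0: store L7 := 38  bus=[BusRdX]  L7: P0=M P1=I  mem[L7]=60
2. P0: store L7 := 14  bus=[-]  L7: P0=M P1=I  mem[L7]=60
3. P0: load  L4  bus=[BusRd]  L4: P0=E P1=I  mem[L4]=0
4. P1: store L4 := 90  bus=[BusRdX]  L4: P0=I P1=M  mem[L4]=0
5. P0: load  L4  bus=[BusRd,Flush]  L4: P0=S P1=S  mem[L4]=90
6. P0: load  L1  bus=[BusRd]  L1: P0=E P1=I  mem[L1]=20
7. P1: load  L1  bus=[BusRd]  L1: P0=S P1=S  mem[L1]=20
8. P1: store L4 := 82  bus=[BusUpgr]  L4: P0=I P1=M  mem[L4]=90
9. P0: load  L4  bus=[BusRd,Flush]  L4: P0=S P1=S  mem[L4]=82
10. P0: load  L3  bus=[BusRd]  L3: P0=E P1=I  mem[L3]=80
11. P0: load  L4  bus=[-]  L4: P0=S P1=S  mem[L4]=82
12. P0: store L4 := 99  bus=[BusUpgr]  L4: P0=M P1=I  mem[L4]=82
13. P1: load  L4  bus=[BusRd,Flush]  L4: P0=S P1=S  mem[L4]=99
14. P0: store L4 := 47  bus=[BusUpgr]  L4: P0=M P1=I  mem[L4]=99
15. P1: store L6 := 5  bus=[BusRdX]  L6: P0=I P1=M  mem[L6]=20
16. P1: load  L4  bus=[BusRd,Flush]  L4: P0=S P1=S  mem[L4]=47
17. P0: load  L4  bus=[-]  L4: P0=S P1=S  mem[L4]=47
18. P0: store L3 := 6  bus=[-]  L3: P0=M P1=I  mem[L3]=80
19. P1: store L4 := 31  bus=[BusUpgr]  L4: P0=I P1=M  mem[L4]=47
20. P1: load  L4  bus=[-]  L4: P0=I P1=M  mem[L4]=47
21. P1: load  L4  bus=[-]  L4: P0=I P1=M  mem[L4]=47
22. P1: store L4 := 76  bus=[-]  L4: P0=I P1=M  mem[L4]=47
23. P1: load  L4  bus=[-]  L4: P0=I P1=M  mem[L4]=47
24. P0: load  L4  bus=[BusRd,Flush]  L4: P0=S P1=S  mem[L4]=76
25. P0: load  L3  bus=[-]  L3: P0=M P1=I  mem[L3]=80

invalidations = 2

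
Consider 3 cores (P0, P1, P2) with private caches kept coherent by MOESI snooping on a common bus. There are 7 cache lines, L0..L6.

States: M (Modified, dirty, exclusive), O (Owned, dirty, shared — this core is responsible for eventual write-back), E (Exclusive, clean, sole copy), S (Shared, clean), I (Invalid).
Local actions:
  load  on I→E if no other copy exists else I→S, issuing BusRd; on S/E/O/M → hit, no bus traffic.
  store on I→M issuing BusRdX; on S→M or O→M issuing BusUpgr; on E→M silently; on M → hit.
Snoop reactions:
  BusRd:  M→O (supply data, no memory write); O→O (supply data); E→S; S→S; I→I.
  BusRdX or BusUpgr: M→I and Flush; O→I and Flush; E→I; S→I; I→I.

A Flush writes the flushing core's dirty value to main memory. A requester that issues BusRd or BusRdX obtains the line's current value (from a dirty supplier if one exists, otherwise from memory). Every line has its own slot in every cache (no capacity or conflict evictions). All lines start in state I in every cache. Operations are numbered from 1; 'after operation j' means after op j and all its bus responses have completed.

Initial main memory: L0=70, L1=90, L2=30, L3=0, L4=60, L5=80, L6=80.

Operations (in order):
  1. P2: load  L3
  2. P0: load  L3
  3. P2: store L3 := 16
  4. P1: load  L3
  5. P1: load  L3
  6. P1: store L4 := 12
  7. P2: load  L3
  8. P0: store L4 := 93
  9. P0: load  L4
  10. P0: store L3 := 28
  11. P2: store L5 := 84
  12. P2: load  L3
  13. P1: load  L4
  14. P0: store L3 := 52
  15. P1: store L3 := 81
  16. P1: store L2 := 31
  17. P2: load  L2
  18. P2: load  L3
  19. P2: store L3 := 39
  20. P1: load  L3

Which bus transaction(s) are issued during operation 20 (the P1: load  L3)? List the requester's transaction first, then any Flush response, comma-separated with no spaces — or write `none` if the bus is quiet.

[1] P2: load  L3 | P0:I, P1:I, P2:E(0) | bus: BusRd
[2] P0: load  L3 | P0:S(0), P1:I, P2:S(0) | bus: BusRd
[3] P2: store L3 := 16 | P0:I, P1:I, P2:M(16) | bus: BusUpgr
[4] P1: load  L3 | P0:I, P1:S(16), P2:O(16) | bus: BusRd
[5] P1: load  L3 | P0:I, P1:S(16), P2:O(16) | bus: none
[6] P1: store L4 := 12 | P0:I, P1:M(12), P2:I | bus: BusRdX
[7] P2: load  L3 | P0:I, P1:S(16), P2:O(16) | bus: none
[8] P0: store L4 := 93 | P0:M(93), P1:I, P2:I | bus: BusRdX,Flush
[9] P0: load  L4 | P0:M(93), P1:I, P2:I | bus: none
[10] P0: store L3 := 28 | P0:M(28), P1:I, P2:I | bus: BusRdX,Flush
[11] P2: store L5 := 84 | P0:I, P1:I, P2:M(84) | bus: BusRdX
[12] P2: load  L3 | P0:O(28), P1:I, P2:S(28) | bus: BusRd
[13] P1: load  L4 | P0:O(93), P1:S(93), P2:I | bus: BusRd
[14] P0: store L3 := 52 | P0:M(52), P1:I, P2:I | bus: BusUpgr
[15] P1: store L3 := 81 | P0:I, P1:M(81), P2:I | bus: BusRdX,Flush
[16] P1: store L2 := 31 | P0:I, P1:M(31), P2:I | bus: BusRdX
[17] P2: load  L2 | P0:I, P1:O(31), P2:S(31) | bus: BusRd
[18] P2: load  L3 | P0:I, P1:O(81), P2:S(81) | bus: BusRd
[19] P2: store L3 := 39 | P0:I, P1:I, P2:M(39) | bus: BusUpgr,Flush
[20] P1: load  L3 | P0:I, P1:S(39), P2:O(39) | bus: BusRd

bus = BusRd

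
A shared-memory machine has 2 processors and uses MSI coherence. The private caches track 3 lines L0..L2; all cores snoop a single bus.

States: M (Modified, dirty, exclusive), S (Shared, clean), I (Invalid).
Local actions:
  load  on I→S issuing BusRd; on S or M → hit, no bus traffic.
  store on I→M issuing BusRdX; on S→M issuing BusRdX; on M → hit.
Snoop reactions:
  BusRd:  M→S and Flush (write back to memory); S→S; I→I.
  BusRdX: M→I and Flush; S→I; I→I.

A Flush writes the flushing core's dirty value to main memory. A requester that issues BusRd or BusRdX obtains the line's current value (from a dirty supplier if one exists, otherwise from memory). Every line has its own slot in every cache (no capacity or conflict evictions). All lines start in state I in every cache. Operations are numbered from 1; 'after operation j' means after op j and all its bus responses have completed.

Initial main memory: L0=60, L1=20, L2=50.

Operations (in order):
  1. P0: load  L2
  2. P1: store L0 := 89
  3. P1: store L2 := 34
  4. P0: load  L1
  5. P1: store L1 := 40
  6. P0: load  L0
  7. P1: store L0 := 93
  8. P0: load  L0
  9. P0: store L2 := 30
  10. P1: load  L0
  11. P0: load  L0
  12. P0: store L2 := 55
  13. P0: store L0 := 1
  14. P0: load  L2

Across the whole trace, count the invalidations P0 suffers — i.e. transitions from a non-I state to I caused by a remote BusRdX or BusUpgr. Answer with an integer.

invalidations = 3

  op1 P0: load  L2 → S/I on L2; bus BusRd; mem=50
  op2 P1: store L0 := 89 → I/M on L0; bus BusRdX; mem=60
  op3 P1: store L2 := 34 → I/M on L2; bus BusRdX; mem=50
  op4 P0: load  L1 → S/I on L1; bus BusRd; mem=20
  op5 P1: store L1 := 40 → I/M on L1; bus BusRdX; mem=20
  op6 P0: load  L0 → S/S on L0; bus BusRd Flush; mem=89
  op7 P1: store L0 := 93 → I/M on L0; bus BusRdX; mem=89
  op8 P0: load  L0 → S/S on L0; bus BusRd Flush; mem=93
  op9 P0: store L2 := 30 → M/I on L2; bus BusRdX Flush; mem=34
  op10 P1: load  L0 → S/S on L0; bus (none); mem=93
  op11 P0: load  L0 → S/S on L0; bus (none); mem=93
  op12 P0: store L2 := 55 → M/I on L2; bus (none); mem=34
  op13 P0: store L0 := 1 → M/I on L0; bus BusRdX; mem=93
  op14 P0: load  L2 → M/I on L2; bus (none); mem=34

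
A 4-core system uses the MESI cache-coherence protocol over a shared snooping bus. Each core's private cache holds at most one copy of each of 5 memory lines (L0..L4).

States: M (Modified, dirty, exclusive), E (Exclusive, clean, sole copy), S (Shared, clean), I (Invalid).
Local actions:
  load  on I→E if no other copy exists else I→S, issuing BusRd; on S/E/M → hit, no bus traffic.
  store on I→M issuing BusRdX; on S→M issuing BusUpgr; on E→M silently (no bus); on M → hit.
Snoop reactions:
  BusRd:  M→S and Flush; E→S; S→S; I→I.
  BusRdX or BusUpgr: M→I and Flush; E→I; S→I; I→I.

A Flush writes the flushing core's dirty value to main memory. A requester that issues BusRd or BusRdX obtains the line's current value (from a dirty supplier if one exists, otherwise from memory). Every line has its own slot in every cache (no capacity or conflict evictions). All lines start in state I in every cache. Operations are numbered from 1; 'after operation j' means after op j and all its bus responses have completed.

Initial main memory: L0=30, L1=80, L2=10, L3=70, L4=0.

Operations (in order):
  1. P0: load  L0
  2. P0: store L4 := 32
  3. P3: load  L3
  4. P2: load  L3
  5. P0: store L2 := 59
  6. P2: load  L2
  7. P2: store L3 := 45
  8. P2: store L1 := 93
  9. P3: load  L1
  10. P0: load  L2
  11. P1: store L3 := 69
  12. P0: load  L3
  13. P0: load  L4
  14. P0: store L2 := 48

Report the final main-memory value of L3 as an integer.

  op1 P0: load  L0 → E/I/I/I on L0; bus BusRd; mem=30
  op2 P0: store L4 := 32 → M/I/I/I on L4; bus BusRdX; mem=0
  op3 P3: load  L3 → I/I/I/E on L3; bus BusRd; mem=70
  op4 P2: load  L3 → I/I/S/S on L3; bus BusRd; mem=70
  op5 P0: store L2 := 59 → M/I/I/I on L2; bus BusRdX; mem=10
  op6 P2: load  L2 → S/I/S/I on L2; bus BusRd Flush; mem=59
  op7 P2: store L3 := 45 → I/I/M/I on L3; bus BusUpgr; mem=70
  op8 P2: store L1 := 93 → I/I/M/I on L1; bus BusRdX; mem=80
  op9 P3: load  L1 → I/I/S/S on L1; bus BusRd Flush; mem=93
  op10 P0: load  L2 → S/I/S/I on L2; bus (none); mem=59
  op11 P1: store L3 := 69 → I/M/I/I on L3; bus BusRdX Flush; mem=45
  op12 P0: load  L3 → S/S/I/I on L3; bus BusRd Flush; mem=69
  op13 P0: load  L4 → M/I/I/I on L4; bus (none); mem=0
  op14 P0: store L2 := 48 → M/I/I/I on L2; bus BusUpgr; mem=59

memory[L3] = 69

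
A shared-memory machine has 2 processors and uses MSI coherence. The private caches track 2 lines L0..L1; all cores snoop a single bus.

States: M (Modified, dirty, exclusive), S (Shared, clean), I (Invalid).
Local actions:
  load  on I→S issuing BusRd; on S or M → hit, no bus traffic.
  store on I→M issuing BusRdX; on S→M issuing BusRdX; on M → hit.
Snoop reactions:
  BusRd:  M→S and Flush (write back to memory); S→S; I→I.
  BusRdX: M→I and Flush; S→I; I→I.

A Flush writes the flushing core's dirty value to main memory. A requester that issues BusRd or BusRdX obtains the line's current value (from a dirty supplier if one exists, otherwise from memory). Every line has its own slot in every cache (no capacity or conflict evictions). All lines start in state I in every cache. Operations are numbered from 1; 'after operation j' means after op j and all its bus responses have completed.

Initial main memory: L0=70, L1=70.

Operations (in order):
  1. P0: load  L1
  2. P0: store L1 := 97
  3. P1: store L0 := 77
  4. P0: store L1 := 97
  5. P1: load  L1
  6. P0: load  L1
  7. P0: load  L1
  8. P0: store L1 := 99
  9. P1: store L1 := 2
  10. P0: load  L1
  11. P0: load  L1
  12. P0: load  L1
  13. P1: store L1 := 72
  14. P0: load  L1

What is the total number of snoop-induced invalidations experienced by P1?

invalidations = 1

[1] P0: load  L1 | P0:S(70), P1:I | bus: BusRd
[2] P0: store L1 := 97 | P0:M(97), P1:I | bus: BusRdX
[3] P1: store L0 := 77 | P0:I, P1:M(77) | bus: BusRdX
[4] P0: store L1 := 97 | P0:M(97), P1:I | bus: none
[5] P1: load  L1 | P0:S(97), P1:S(97) | bus: BusRd,Flush
[6] P0: load  L1 | P0:S(97), P1:S(97) | bus: none
[7] P0: load  L1 | P0:S(97), P1:S(97) | bus: none
[8] P0: store L1 := 99 | P0:M(99), P1:I | bus: BusRdX
[9] P1: store L1 := 2 | P0:I, P1:M(2) | bus: BusRdX,Flush
[10] P0: load  L1 | P0:S(2), P1:S(2) | bus: BusRd,Flush
[11] P0: load  L1 | P0:S(2), P1:S(2) | bus: none
[12] P0: load  L1 | P0:S(2), P1:S(2) | bus: none
[13] P1: store L1 := 72 | P0:I, P1:M(72) | bus: BusRdX
[14] P0: load  L1 | P0:S(72), P1:S(72) | bus: BusRd,Flush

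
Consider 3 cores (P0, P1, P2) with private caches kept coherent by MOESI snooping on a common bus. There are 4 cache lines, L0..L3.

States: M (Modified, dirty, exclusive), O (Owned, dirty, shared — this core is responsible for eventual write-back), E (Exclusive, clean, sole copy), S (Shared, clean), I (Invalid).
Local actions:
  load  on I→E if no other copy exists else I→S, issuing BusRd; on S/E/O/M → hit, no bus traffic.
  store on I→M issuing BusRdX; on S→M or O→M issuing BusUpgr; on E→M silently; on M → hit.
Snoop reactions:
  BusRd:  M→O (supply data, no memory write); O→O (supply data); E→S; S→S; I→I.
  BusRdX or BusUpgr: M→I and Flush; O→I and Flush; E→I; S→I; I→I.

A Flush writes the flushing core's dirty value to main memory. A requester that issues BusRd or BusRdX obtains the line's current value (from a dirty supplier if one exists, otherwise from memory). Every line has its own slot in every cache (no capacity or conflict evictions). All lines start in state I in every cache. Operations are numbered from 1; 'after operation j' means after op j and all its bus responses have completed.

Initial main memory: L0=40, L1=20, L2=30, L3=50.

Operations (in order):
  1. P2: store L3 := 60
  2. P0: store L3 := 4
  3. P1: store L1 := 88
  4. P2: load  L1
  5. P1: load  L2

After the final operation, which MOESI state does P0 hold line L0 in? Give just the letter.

state = I

  op1 P2: store L3 := 60 → I/I/M on L3; bus BusRdX; mem=50
  op2 P0: store L3 := 4 → M/I/I on L3; bus BusRdX Flush; mem=60
  op3 P1: store L1 := 88 → I/M/I on L1; bus BusRdX; mem=20
  op4 P2: load  L1 → I/O/S on L1; bus BusRd; mem=20
  op5 P1: load  L2 → I/E/I on L2; bus BusRd; mem=30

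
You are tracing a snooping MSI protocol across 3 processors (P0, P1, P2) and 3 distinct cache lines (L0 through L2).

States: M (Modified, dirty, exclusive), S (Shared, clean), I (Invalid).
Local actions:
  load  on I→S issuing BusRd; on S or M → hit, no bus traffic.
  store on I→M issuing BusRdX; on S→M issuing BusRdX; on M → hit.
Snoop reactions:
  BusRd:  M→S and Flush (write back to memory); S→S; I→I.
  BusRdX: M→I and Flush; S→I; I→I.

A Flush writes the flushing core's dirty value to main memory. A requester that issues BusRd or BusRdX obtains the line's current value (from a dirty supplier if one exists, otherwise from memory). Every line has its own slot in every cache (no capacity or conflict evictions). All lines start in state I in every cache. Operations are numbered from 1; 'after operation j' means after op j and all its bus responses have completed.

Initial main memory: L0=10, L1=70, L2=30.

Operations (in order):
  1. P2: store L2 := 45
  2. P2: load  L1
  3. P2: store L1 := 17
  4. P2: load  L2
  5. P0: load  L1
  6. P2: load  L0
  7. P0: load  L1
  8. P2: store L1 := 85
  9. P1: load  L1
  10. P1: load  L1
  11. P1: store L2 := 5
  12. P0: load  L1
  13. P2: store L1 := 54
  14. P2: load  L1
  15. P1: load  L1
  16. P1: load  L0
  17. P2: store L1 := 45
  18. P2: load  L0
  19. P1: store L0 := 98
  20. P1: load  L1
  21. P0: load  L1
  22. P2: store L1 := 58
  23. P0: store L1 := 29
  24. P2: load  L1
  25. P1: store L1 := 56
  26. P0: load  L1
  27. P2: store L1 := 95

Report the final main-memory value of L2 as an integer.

  op1 P2: store L2 := 45 → I/I/M on L2; bus BusRdX; mem=30
  op2 P2: load  L1 → I/I/S on L1; bus BusRd; mem=70
  op3 P2: store L1 := 17 → I/I/M on L1; bus BusRdX; mem=70
  op4 P2: load  L2 → I/I/M on L2; bus (none); mem=30
  op5 P0: load  L1 → S/I/S on L1; bus BusRd Flush; mem=17
  op6 P2: load  L0 → I/I/S on L0; bus BusRd; mem=10
  op7 P0: load  L1 → S/I/S on L1; bus (none); mem=17
  op8 P2: store L1 := 85 → I/I/M on L1; bus BusRdX; mem=17
  op9 P1: load  L1 → I/S/S on L1; bus BusRd Flush; mem=85
  op10 P1: load  L1 → I/S/S on L1; bus (none); mem=85
  op11 P1: store L2 := 5 → I/M/I on L2; bus BusRdX Flush; mem=45
  op12 P0: load  L1 → S/S/S on L1; bus BusRd; mem=85
  op13 P2: store L1 := 54 → I/I/M on L1; bus BusRdX; mem=85
  op14 P2: load  L1 → I/I/M on L1; bus (none); mem=85
  op15 P1: load  L1 → I/S/S on L1; bus BusRd Flush; mem=54
  op16 P1: load  L0 → I/S/S on L0; bus BusRd; mem=10
  op17 P2: store L1 := 45 → I/I/M on L1; bus BusRdX; mem=54
  op18 P2: load  L0 → I/S/S on L0; bus (none); mem=10
  op19 P1: store L0 := 98 → I/M/I on L0; bus BusRdX; mem=10
  op20 P1: load  L1 → I/S/S on L1; bus BusRd Flush; mem=45
  op21 P0: load  L1 → S/S/S on L1; bus BusRd; mem=45
  op22 P2: store L1 := 58 → I/I/M on L1; bus BusRdX; mem=45
  op23 P0: store L1 := 29 → M/I/I on L1; bus BusRdX Flush; mem=58
  op24 P2: load  L1 → S/I/S on L1; bus BusRd Flush; mem=29
  op25 P1: store L1 := 56 → I/M/I on L1; bus BusRdX; mem=29
  op26 P0: load  L1 → S/S/I on L1; bus BusRd Flush; mem=56
  op27 P2: store L1 := 95 → I/I/M on L1; bus BusRdX; mem=56

memory[L2] = 45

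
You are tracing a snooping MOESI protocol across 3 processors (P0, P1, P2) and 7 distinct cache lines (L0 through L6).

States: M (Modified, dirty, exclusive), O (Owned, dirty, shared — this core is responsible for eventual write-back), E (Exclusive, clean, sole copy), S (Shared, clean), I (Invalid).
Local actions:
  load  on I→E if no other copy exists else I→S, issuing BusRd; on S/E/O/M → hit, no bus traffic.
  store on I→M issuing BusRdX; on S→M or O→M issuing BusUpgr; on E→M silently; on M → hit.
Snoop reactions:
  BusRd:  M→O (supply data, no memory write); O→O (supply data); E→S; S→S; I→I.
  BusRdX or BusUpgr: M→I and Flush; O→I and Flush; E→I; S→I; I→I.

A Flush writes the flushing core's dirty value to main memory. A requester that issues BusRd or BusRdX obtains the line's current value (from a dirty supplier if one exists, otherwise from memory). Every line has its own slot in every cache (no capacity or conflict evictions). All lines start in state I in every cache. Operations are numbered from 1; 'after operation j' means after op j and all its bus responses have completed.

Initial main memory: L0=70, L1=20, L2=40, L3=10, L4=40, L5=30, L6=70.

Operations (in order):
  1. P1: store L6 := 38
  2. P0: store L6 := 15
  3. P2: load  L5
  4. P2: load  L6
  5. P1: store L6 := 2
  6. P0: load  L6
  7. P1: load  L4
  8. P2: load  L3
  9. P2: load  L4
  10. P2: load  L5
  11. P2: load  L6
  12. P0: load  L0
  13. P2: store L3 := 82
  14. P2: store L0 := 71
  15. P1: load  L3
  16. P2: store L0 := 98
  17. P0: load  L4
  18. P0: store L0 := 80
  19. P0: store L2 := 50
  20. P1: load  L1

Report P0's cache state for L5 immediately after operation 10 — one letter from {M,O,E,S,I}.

state = I

  op1 P1: store L6 := 38 → I/M/I on L6; bus BusRdX; mem=70
  op2 P0: store L6 := 15 → M/I/I on L6; bus BusRdX Flush; mem=38
  op3 P2: load  L5 → I/I/E on L5; bus BusRd; mem=30
  op4 P2: load  L6 → O/I/S on L6; bus BusRd; mem=38
  op5 P1: store L6 := 2 → I/M/I on L6; bus BusRdX Flush; mem=15
  op6 P0: load  L6 → S/O/I on L6; bus BusRd; mem=15
  op7 P1: load  L4 → I/E/I on L4; bus BusRd; mem=40
  op8 P2: load  L3 → I/I/E on L3; bus BusRd; mem=10
  op9 P2: load  L4 → I/S/S on L4; bus BusRd; mem=40
  op10 P2: load  L5 → I/I/E on L5; bus (none); mem=30
  op11 P2: load  L6 → S/O/S on L6; bus BusRd; mem=15
  op12 P0: load  L0 → E/I/I on L0; bus BusRd; mem=70
  op13 P2: store L3 := 82 → I/I/M on L3; bus (none); mem=10
  op14 P2: store L0 := 71 → I/I/M on L0; bus BusRdX; mem=70
  op15 P1: load  L3 → I/S/O on L3; bus BusRd; mem=10
  op16 P2: store L0 := 98 → I/I/M on L0; bus (none); mem=70
  op17 P0: load  L4 → S/S/S on L4; bus BusRd; mem=40
  op18 P0: store L0 := 80 → M/I/I on L0; bus BusRdX Flush; mem=98
  op19 P0: store L2 := 50 → M/I/I on L2; bus BusRdX; mem=40
  op20 P1: load  L1 → I/E/I on L1; bus BusRd; mem=20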